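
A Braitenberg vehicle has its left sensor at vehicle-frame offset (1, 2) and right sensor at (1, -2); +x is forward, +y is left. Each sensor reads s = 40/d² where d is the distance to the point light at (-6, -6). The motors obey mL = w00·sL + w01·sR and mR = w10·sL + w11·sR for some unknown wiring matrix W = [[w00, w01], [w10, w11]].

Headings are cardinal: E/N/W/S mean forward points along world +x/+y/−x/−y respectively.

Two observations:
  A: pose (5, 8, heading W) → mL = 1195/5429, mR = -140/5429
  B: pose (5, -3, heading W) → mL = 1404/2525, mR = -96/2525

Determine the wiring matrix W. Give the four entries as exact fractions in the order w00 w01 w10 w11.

1 1/2 -1/2 1/2

obs A: pose=(5,8,W) → sL=10/61, sR=10/89, mL=1195/5429, mR=-140/5429
obs B: pose=(5,-3,W) → sL=40/101, sR=8/25, mL=1404/2525, mR=-96/2525
sensor matrix S = [[10/61, 10/89], [40/101, 8/25]]; det S = 21824/2741645
solve [mL_A; mL_B] = S·[w00; w01] and [mR_A; mR_B] = S·[w10; w11]:
  w00 = 1, w01 = 1/2, w10 = -1/2, w11 = 1/2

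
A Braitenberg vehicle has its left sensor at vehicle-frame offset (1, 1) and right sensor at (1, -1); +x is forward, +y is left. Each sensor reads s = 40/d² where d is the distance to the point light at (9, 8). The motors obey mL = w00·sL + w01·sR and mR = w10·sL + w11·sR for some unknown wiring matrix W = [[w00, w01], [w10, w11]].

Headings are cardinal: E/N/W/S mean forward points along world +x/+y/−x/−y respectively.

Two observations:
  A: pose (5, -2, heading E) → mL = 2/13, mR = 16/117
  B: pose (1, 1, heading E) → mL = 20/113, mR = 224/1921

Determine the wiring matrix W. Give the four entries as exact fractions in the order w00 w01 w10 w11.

obs A: pose=(5,-2,E) → sL=4/9, sR=4/13, mL=2/13, mR=16/117
obs B: pose=(1,1,E) → sL=8/17, sR=40/113, mL=20/113, mR=224/1921
sensor matrix S = [[4/9, 4/13], [8/17, 40/113]]; det S = 2816/224757
solve [mL_A; mL_B] = S·[w00; w01] and [mR_A; mR_B] = S·[w10; w11]:
  w00 = 0, w01 = 1/2, w10 = 1, w11 = -1

0 1/2 1 -1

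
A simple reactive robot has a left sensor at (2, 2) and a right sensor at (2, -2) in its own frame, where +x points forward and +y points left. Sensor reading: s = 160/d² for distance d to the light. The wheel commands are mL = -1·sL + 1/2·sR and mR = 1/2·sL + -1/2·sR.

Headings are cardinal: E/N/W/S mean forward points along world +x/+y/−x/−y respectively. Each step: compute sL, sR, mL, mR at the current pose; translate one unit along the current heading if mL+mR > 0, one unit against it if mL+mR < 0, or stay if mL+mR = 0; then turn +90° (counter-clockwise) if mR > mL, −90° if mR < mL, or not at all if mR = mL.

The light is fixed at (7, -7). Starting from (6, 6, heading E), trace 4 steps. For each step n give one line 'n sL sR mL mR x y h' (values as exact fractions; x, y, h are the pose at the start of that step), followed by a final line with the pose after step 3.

0 80/113 80/61 -360/6893 -2080/6893 6 6 E
1 160/121 160/137 -12240/16577 1280/16577 5 6 S
2 5/8 10/9 -5/72 -35/144 5 7 E
3 32/29 160/169 -3088/4901 384/4901 4 7 S
final 4 8 E

n=0: pose=(6,6,E); sL=80/113, sR=80/61; mL=-360/6893, mR=-2080/6893; mL+mR=-40/113 → advance -1; mR−mL=-1720/6893 → turn -1·90°
n=1: pose=(5,6,S); sL=160/121, sR=160/137; mL=-12240/16577, mR=1280/16577; mL+mR=-80/121 → advance -1; mR−mL=13520/16577 → turn +1·90°
n=2: pose=(5,7,E); sL=5/8, sR=10/9; mL=-5/72, mR=-35/144; mL+mR=-5/16 → advance -1; mR−mL=-25/144 → turn -1·90°
n=3: pose=(4,7,S); sL=32/29, sR=160/169; mL=-3088/4901, mR=384/4901; mL+mR=-16/29 → advance -1; mR−mL=3472/4901 → turn +1·90°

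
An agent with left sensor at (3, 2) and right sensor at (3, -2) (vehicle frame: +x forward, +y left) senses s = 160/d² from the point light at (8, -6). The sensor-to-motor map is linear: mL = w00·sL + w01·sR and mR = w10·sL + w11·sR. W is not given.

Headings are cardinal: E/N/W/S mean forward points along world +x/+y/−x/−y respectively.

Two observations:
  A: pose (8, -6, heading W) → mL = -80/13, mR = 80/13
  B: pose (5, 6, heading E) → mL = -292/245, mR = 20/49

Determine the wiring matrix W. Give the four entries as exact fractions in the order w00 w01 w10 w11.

1/2 -1 1/2 0

obs A: pose=(8,-6,W) → sL=160/13, sR=160/13, mL=-80/13, mR=80/13
obs B: pose=(5,6,E) → sL=40/49, sR=8/5, mL=-292/245, mR=20/49
sensor matrix S = [[160/13, 160/13], [40/49, 8/5]]; det S = 6144/637
solve [mL_A; mL_B] = S·[w00; w01] and [mR_A; mR_B] = S·[w10; w11]:
  w00 = 1/2, w01 = -1, w10 = 1/2, w11 = 0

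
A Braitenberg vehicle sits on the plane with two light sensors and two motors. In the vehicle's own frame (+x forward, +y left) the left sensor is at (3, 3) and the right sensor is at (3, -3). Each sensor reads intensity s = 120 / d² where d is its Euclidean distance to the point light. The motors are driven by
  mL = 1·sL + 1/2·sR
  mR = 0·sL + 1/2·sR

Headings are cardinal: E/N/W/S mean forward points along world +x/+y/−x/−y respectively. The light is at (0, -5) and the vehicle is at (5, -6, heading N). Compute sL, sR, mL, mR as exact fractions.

left sensor world pos  = (2, -3); dL² = 8
right sensor world pos = (8, -3); dR² = 68
sL = 120/8 = 15
sR = 120/68 = 30/17
mL = 1·sL + 1/2·sR = 270/17
mR = 0·sL + 1/2·sR = 15/17

15 30/17 270/17 15/17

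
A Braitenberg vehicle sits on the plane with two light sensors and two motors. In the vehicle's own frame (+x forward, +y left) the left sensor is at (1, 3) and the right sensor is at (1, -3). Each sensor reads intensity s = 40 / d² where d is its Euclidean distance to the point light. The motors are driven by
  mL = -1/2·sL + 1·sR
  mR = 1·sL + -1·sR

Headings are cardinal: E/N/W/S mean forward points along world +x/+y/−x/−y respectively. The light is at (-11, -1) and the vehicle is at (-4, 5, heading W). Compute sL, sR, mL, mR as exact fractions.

8/9 40/117 -4/39 64/117

left sensor world pos  = (-5, 2); dL² = 45
right sensor world pos = (-5, 8); dR² = 117
sL = 40/45 = 8/9
sR = 40/117 = 40/117
mL = -1/2·sL + 1·sR = -4/39
mR = 1·sL + -1·sR = 64/117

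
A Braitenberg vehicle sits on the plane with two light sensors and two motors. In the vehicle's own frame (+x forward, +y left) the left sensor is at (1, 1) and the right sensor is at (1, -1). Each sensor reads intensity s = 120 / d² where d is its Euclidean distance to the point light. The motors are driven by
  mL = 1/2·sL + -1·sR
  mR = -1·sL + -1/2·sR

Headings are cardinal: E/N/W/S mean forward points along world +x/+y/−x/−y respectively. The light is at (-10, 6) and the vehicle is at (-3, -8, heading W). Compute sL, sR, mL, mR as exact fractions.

left sensor world pos  = (-4, -9); dL² = 261
right sensor world pos = (-4, -7); dR² = 205
sL = 120/261 = 40/87
sR = 120/205 = 24/41
mL = 1/2·sL + -1·sR = -1268/3567
mR = -1·sL + -1/2·sR = -2684/3567

40/87 24/41 -1268/3567 -2684/3567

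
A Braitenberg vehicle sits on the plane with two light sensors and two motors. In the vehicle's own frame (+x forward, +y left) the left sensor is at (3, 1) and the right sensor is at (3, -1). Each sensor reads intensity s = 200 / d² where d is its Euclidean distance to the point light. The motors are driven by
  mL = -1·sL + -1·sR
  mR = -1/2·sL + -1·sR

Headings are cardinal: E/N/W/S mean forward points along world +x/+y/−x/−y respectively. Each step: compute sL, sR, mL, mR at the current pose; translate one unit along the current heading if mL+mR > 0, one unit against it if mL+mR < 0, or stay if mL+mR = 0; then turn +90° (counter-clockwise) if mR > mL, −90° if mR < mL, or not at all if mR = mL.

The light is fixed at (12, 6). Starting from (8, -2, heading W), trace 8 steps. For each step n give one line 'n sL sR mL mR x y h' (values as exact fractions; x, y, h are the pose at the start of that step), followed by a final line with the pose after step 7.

0 20/13 100/49 -2280/637 -1790/637 8 -2 W
1 8/5 200/137 -2096/685 -1548/685 9 -2 S
2 50/9 25/8 -625/72 -425/72 9 -1 E
3 200/41 8 -528/41 -428/41 8 -1 N
4 20/13 100/49 -2280/637 -1790/637 8 -2 W
5 8/5 200/137 -2096/685 -1548/685 9 -2 S
6 50/9 25/8 -625/72 -425/72 9 -1 E
7 200/41 8 -528/41 -428/41 8 -1 N
final 8 -2 W

n=0: pose=(8,-2,W); sL=20/13, sR=100/49; mL=-2280/637, mR=-1790/637; mL+mR=-4070/637 → advance -1; mR−mL=10/13 → turn +1·90°
n=1: pose=(9,-2,S); sL=8/5, sR=200/137; mL=-2096/685, mR=-1548/685; mL+mR=-3644/685 → advance -1; mR−mL=4/5 → turn +1·90°
n=2: pose=(9,-1,E); sL=50/9, sR=25/8; mL=-625/72, mR=-425/72; mL+mR=-175/12 → advance -1; mR−mL=25/9 → turn +1·90°
n=3: pose=(8,-1,N); sL=200/41, sR=8; mL=-528/41, mR=-428/41; mL+mR=-956/41 → advance -1; mR−mL=100/41 → turn +1·90°
n=4: pose=(8,-2,W); sL=20/13, sR=100/49; mL=-2280/637, mR=-1790/637; mL+mR=-4070/637 → advance -1; mR−mL=10/13 → turn +1·90°
n=5: pose=(9,-2,S); sL=8/5, sR=200/137; mL=-2096/685, mR=-1548/685; mL+mR=-3644/685 → advance -1; mR−mL=4/5 → turn +1·90°
n=6: pose=(9,-1,E); sL=50/9, sR=25/8; mL=-625/72, mR=-425/72; mL+mR=-175/12 → advance -1; mR−mL=25/9 → turn +1·90°
n=7: pose=(8,-1,N); sL=200/41, sR=8; mL=-528/41, mR=-428/41; mL+mR=-956/41 → advance -1; mR−mL=100/41 → turn +1·90°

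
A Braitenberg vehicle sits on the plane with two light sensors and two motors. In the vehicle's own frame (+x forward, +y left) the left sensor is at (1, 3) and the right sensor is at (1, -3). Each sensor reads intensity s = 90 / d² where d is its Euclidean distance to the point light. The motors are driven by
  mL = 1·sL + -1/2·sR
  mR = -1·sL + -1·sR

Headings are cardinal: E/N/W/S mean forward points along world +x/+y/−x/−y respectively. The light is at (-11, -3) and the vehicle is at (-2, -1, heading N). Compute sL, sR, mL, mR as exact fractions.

2 10/17 29/17 -44/17

left sensor world pos  = (-5, 0); dL² = 45
right sensor world pos = (1, 0); dR² = 153
sL = 90/45 = 2
sR = 90/153 = 10/17
mL = 1·sL + -1/2·sR = 29/17
mR = -1·sL + -1·sR = -44/17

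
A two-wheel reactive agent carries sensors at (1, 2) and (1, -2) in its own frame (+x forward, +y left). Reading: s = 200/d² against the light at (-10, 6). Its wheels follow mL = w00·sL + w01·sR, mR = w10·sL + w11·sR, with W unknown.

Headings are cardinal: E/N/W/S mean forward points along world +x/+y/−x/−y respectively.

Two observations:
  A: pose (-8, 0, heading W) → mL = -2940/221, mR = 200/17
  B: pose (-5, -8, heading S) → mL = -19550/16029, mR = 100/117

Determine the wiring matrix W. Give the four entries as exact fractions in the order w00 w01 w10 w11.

obs A: pose=(-8,0,W) → sL=40/13, sR=200/17, mL=-2940/221, mR=200/17
obs B: pose=(-5,-8,S) → sL=100/137, sR=100/117, mL=-19550/16029, mR=100/117
sensor matrix S = [[40/13, 200/17], [100/137, 100/117]]; det S = -21104000/3542409
solve [mL_A; mL_B] = S·[w00; w01] and [mR_A; mR_B] = S·[w10; w11]:
  w00 = -1/2, w01 = -1, w10 = 0, w11 = 1

-1/2 -1 0 1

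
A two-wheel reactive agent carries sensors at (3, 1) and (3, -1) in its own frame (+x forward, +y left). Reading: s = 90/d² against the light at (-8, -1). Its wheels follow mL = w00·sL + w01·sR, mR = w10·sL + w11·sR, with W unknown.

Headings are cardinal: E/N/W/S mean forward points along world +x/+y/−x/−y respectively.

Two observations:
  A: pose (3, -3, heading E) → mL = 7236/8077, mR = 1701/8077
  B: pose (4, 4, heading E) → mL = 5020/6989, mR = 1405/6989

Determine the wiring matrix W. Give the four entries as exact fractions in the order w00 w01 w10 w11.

obs A: pose=(3,-3,E) → sL=90/197, sR=18/41, mL=7236/8077, mR=1701/8077
obs B: pose=(4,4,E) → sL=10/29, sR=90/241, mL=5020/6989, mR=1405/6989
sensor matrix S = [[90/197, 18/41], [10/29, 90/241]]; det S = 1085040/56450153
solve [mL_A; mL_B] = S·[w00; w01] and [mR_A; mR_B] = S·[w10; w11]:
  w00 = 1, w01 = 1, w10 = -1/2, w11 = 1

1 1 -1/2 1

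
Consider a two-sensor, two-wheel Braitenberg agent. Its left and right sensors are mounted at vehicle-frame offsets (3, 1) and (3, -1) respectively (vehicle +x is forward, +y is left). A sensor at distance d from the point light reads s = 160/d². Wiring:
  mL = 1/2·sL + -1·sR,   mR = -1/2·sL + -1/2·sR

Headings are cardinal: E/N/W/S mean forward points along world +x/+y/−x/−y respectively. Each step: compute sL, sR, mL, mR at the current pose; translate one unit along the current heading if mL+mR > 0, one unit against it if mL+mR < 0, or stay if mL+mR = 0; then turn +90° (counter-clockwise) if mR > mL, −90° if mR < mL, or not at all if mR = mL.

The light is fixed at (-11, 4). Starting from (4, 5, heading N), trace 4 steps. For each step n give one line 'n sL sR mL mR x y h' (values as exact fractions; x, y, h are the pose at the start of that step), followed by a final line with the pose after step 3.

0 40/53 10/17 -190/901 -605/901 4 5 N
1 32/65 32/65 -16/65 -32/65 4 4 E
2 80/117 80/89 -5800/10413 -8240/10413 3 4 S
3 160/121 32/25 -1872/3025 -3936/3025 3 5 W
final 4 5 N

n=0: pose=(4,5,N); sL=40/53, sR=10/17; mL=-190/901, mR=-605/901; mL+mR=-15/17 → advance -1; mR−mL=-415/901 → turn -1·90°
n=1: pose=(4,4,E); sL=32/65, sR=32/65; mL=-16/65, mR=-32/65; mL+mR=-48/65 → advance -1; mR−mL=-16/65 → turn -1·90°
n=2: pose=(3,4,S); sL=80/117, sR=80/89; mL=-5800/10413, mR=-8240/10413; mL+mR=-120/89 → advance -1; mR−mL=-2440/10413 → turn -1·90°
n=3: pose=(3,5,W); sL=160/121, sR=32/25; mL=-1872/3025, mR=-3936/3025; mL+mR=-48/25 → advance -1; mR−mL=-2064/3025 → turn -1·90°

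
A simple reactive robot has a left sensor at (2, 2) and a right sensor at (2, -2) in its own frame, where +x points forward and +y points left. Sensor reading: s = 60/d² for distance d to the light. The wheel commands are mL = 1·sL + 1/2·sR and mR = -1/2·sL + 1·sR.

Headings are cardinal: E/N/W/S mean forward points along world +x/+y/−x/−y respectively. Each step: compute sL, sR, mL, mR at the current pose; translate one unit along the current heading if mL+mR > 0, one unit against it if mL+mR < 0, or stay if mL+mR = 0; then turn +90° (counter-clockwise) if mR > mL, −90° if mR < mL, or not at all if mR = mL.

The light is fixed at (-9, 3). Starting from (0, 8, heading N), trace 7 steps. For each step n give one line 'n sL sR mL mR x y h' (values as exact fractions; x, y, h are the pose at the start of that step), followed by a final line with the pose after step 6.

0 30/49 6/17 657/833 39/833 0 8 N
1 12/37 60/137 2754/5069 1398/5069 0 9 E
2 3/8 3/4 3/4 9/16 1 9 S
3 60/73 60/113 8970/8249 990/8249 1 8 W
4 30/49 6/17 657/833 39/833 0 8 N
5 12/37 60/137 2754/5069 1398/5069 0 9 E
6 3/8 3/4 3/4 9/16 1 9 S
final 1 8 W

n=0: pose=(0,8,N); sL=30/49, sR=6/17; mL=657/833, mR=39/833; mL+mR=696/833 → advance +1; mR−mL=-618/833 → turn -1·90°
n=1: pose=(0,9,E); sL=12/37, sR=60/137; mL=2754/5069, mR=1398/5069; mL+mR=4152/5069 → advance +1; mR−mL=-1356/5069 → turn -1·90°
n=2: pose=(1,9,S); sL=3/8, sR=3/4; mL=3/4, mR=9/16; mL+mR=21/16 → advance +1; mR−mL=-3/16 → turn -1·90°
n=3: pose=(1,8,W); sL=60/73, sR=60/113; mL=8970/8249, mR=990/8249; mL+mR=9960/8249 → advance +1; mR−mL=-7980/8249 → turn -1·90°
n=4: pose=(0,8,N); sL=30/49, sR=6/17; mL=657/833, mR=39/833; mL+mR=696/833 → advance +1; mR−mL=-618/833 → turn -1·90°
n=5: pose=(0,9,E); sL=12/37, sR=60/137; mL=2754/5069, mR=1398/5069; mL+mR=4152/5069 → advance +1; mR−mL=-1356/5069 → turn -1·90°
n=6: pose=(1,9,S); sL=3/8, sR=3/4; mL=3/4, mR=9/16; mL+mR=21/16 → advance +1; mR−mL=-3/16 → turn -1·90°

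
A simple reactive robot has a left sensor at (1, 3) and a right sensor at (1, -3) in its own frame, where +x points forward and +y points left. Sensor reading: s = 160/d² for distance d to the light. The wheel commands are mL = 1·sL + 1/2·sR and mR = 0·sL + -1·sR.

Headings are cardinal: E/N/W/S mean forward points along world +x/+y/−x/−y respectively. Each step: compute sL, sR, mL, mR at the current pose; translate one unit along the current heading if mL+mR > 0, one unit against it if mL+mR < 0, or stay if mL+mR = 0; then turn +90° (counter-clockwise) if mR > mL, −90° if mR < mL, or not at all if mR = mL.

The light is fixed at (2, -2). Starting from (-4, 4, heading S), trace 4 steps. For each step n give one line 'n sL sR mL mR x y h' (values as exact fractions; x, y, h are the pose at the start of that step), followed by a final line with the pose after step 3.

0 80/17 80/53 4920/901 -80/53 -4 4 S
1 160/53 160/113 22320/5989 -160/113 -4 3 W
2 20/17 40/13 600/221 -40/13 -5 3 N
3 32/17 160/37 2544/629 -160/37 -5 2 E
final -6 2 S

n=0: pose=(-4,4,S); sL=80/17, sR=80/53; mL=4920/901, mR=-80/53; mL+mR=3560/901 → advance +1; mR−mL=-6280/901 → turn -1·90°
n=1: pose=(-4,3,W); sL=160/53, sR=160/113; mL=22320/5989, mR=-160/113; mL+mR=13840/5989 → advance +1; mR−mL=-30800/5989 → turn -1·90°
n=2: pose=(-5,3,N); sL=20/17, sR=40/13; mL=600/221, mR=-40/13; mL+mR=-80/221 → advance -1; mR−mL=-1280/221 → turn -1·90°
n=3: pose=(-5,2,E); sL=32/17, sR=160/37; mL=2544/629, mR=-160/37; mL+mR=-176/629 → advance -1; mR−mL=-5264/629 → turn -1·90°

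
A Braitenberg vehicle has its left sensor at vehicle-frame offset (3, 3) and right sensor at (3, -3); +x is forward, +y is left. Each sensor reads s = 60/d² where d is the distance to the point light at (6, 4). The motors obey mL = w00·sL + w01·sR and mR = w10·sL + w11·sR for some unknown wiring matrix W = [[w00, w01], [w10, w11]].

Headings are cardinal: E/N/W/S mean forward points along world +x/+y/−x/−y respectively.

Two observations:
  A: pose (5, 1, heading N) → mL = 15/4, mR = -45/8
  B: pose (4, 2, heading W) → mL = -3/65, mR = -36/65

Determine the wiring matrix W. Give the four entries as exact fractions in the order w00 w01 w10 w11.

obs A: pose=(5,1,N) → sL=15/4, sR=15, mL=15/4, mR=-45/8
obs B: pose=(4,2,W) → sL=6/5, sR=30/13, mL=-3/65, mR=-36/65
sensor matrix S = [[15/4, 15], [6/5, 30/13]]; det S = -243/26
solve [mL_A; mL_B] = S·[w00; w01] and [mR_A; mR_B] = S·[w10; w11]:
  w00 = -1, w01 = 1/2, w10 = 1/2, w11 = -1/2

-1 1/2 1/2 -1/2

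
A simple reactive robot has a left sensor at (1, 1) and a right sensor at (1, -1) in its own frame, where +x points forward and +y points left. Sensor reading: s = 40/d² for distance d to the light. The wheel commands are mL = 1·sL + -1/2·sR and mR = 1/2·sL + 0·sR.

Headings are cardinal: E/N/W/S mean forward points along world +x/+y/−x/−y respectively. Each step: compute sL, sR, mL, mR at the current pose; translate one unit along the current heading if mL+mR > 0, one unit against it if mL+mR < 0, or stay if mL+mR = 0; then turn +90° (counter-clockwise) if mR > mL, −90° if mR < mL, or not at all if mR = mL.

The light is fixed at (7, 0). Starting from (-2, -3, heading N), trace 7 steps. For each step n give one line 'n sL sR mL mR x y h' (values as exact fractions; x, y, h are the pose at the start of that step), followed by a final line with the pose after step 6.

0 5/13 10/17 20/221 5/26 -2 -3 N
1 40/109 40/101 1860/11009 20/109 -2 -2 W
2 4/9 4/13 34/117 2/9 -3 -2 S
3 40/137 8/25 452/3425 20/137 -3 -3 W
4 10/29 1/4 51/232 5/29 -4 -3 S
5 40/169 40/153 2740/25857 20/169 -4 -4 W
6 20/73 20/97 1210/7081 10/73 -5 -4 S
final -5 -5 W

n=0: pose=(-2,-3,N); sL=5/13, sR=10/17; mL=20/221, mR=5/26; mL+mR=125/442 → advance +1; mR−mL=45/442 → turn +1·90°
n=1: pose=(-2,-2,W); sL=40/109, sR=40/101; mL=1860/11009, mR=20/109; mL+mR=3880/11009 → advance +1; mR−mL=160/11009 → turn +1·90°
n=2: pose=(-3,-2,S); sL=4/9, sR=4/13; mL=34/117, mR=2/9; mL+mR=20/39 → advance +1; mR−mL=-8/117 → turn -1·90°
n=3: pose=(-3,-3,W); sL=40/137, sR=8/25; mL=452/3425, mR=20/137; mL+mR=952/3425 → advance +1; mR−mL=48/3425 → turn +1·90°
n=4: pose=(-4,-3,S); sL=10/29, sR=1/4; mL=51/232, mR=5/29; mL+mR=91/232 → advance +1; mR−mL=-11/232 → turn -1·90°
n=5: pose=(-4,-4,W); sL=40/169, sR=40/153; mL=2740/25857, mR=20/169; mL+mR=5800/25857 → advance +1; mR−mL=320/25857 → turn +1·90°
n=6: pose=(-5,-4,S); sL=20/73, sR=20/97; mL=1210/7081, mR=10/73; mL+mR=2180/7081 → advance +1; mR−mL=-240/7081 → turn -1·90°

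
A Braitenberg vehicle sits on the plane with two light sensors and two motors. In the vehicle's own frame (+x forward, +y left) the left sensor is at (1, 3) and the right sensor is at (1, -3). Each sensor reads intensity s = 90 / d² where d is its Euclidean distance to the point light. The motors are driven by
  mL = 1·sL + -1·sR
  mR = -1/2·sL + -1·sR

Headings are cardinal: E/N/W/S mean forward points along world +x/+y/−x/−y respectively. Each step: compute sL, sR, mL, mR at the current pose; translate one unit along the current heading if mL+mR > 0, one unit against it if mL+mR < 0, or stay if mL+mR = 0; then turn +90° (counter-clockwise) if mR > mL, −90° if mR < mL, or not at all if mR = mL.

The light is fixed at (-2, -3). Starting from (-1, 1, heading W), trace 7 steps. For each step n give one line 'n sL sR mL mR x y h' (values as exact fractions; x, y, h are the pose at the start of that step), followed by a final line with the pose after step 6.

0 90 90/49 4320/49 -2295/49 -1 1 W
1 45/17 45/17 0 -135/34 -2 1 N
2 90/37 90 -3240/37 -3375/37 -2 0 E
3 45/4 9/2 27/4 -81/8 -3 0 S
4 18 90/53 864/53 -567/53 -3 1 W
5 9/5 45/13 -108/65 -567/130 -4 1 N
6 90/37 90 -3240/37 -3375/37 -4 0 E
final -5 0 S

n=0: pose=(-1,1,W); sL=90, sR=90/49; mL=4320/49, mR=-2295/49; mL+mR=2025/49 → advance +1; mR−mL=-135 → turn -1·90°
n=1: pose=(-2,1,N); sL=45/17, sR=45/17; mL=0, mR=-135/34; mL+mR=-135/34 → advance -1; mR−mL=-135/34 → turn -1·90°
n=2: pose=(-2,0,E); sL=90/37, sR=90; mL=-3240/37, mR=-3375/37; mL+mR=-6615/37 → advance -1; mR−mL=-135/37 → turn -1·90°
n=3: pose=(-3,0,S); sL=45/4, sR=9/2; mL=27/4, mR=-81/8; mL+mR=-27/8 → advance -1; mR−mL=-135/8 → turn -1·90°
n=4: pose=(-3,1,W); sL=18, sR=90/53; mL=864/53, mR=-567/53; mL+mR=297/53 → advance +1; mR−mL=-27 → turn -1·90°
n=5: pose=(-4,1,N); sL=9/5, sR=45/13; mL=-108/65, mR=-567/130; mL+mR=-783/130 → advance -1; mR−mL=-27/10 → turn -1·90°
n=6: pose=(-4,0,E); sL=90/37, sR=90; mL=-3240/37, mR=-3375/37; mL+mR=-6615/37 → advance -1; mR−mL=-135/37 → turn -1·90°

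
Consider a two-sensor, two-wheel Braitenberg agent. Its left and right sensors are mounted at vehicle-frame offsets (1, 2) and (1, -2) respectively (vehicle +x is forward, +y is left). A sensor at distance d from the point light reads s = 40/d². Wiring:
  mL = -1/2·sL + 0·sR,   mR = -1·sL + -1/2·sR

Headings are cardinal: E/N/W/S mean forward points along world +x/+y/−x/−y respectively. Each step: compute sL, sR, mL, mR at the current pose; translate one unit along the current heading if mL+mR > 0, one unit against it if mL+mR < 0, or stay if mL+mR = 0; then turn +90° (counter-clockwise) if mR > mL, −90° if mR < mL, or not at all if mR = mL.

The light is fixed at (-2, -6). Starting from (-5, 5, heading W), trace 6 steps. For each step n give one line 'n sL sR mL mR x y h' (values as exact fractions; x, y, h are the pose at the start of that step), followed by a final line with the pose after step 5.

n=0: pose=(-5,5,W); sL=40/97, sR=8/37; mL=-20/97, mR=-1868/3589; mL+mR=-2608/3589 → advance -1; mR−mL=-1128/3589 → turn -1·90°
n=1: pose=(-4,5,N); sL=1/4, sR=5/18; mL=-1/8, mR=-7/18; mL+mR=-37/72 → advance -1; mR−mL=-19/72 → turn -1·90°
n=2: pose=(-4,4,E); sL=8/29, sR=8/13; mL=-4/29, mR=-220/377; mL+mR=-272/377 → advance -1; mR−mL=-168/377 → turn -1·90°
n=3: pose=(-5,4,S); sL=20/41, sR=20/53; mL=-10/41, mR=-1470/2173; mL+mR=-2000/2173 → advance -1; mR−mL=-940/2173 → turn -1·90°
n=4: pose=(-5,5,W); sL=40/97, sR=8/37; mL=-20/97, mR=-1868/3589; mL+mR=-2608/3589 → advance -1; mR−mL=-1128/3589 → turn -1·90°
n=5: pose=(-4,5,N); sL=1/4, sR=5/18; mL=-1/8, mR=-7/18; mL+mR=-37/72 → advance -1; mR−mL=-19/72 → turn -1·90°

0 40/97 8/37 -20/97 -1868/3589 -5 5 W
1 1/4 5/18 -1/8 -7/18 -4 5 N
2 8/29 8/13 -4/29 -220/377 -4 4 E
3 20/41 20/53 -10/41 -1470/2173 -5 4 S
4 40/97 8/37 -20/97 -1868/3589 -5 5 W
5 1/4 5/18 -1/8 -7/18 -4 5 N
final -4 4 E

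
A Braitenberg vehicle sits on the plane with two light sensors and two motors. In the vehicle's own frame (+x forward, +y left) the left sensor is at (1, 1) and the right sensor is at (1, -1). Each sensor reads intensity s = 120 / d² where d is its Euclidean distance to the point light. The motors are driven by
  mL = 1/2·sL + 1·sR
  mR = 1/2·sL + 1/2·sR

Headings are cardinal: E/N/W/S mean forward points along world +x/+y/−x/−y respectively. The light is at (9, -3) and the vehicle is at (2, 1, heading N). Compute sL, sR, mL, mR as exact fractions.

left sensor world pos  = (1, 2); dL² = 89
right sensor world pos = (3, 2); dR² = 61
sL = 120/89 = 120/89
sR = 120/61 = 120/61
mL = 1/2·sL + 1·sR = 14340/5429
mR = 1/2·sL + 1/2·sR = 9000/5429

120/89 120/61 14340/5429 9000/5429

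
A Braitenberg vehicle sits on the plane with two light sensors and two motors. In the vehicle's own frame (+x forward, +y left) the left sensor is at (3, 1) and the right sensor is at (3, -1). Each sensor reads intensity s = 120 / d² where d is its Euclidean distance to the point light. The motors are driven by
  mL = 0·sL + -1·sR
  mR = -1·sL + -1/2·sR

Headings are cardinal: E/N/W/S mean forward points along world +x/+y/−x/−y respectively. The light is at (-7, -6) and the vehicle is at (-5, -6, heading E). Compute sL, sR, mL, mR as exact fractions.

left sensor world pos  = (-2, -5); dL² = 26
right sensor world pos = (-2, -7); dR² = 26
sL = 120/26 = 60/13
sR = 120/26 = 60/13
mL = 0·sL + -1·sR = -60/13
mR = -1·sL + -1/2·sR = -90/13

60/13 60/13 -60/13 -90/13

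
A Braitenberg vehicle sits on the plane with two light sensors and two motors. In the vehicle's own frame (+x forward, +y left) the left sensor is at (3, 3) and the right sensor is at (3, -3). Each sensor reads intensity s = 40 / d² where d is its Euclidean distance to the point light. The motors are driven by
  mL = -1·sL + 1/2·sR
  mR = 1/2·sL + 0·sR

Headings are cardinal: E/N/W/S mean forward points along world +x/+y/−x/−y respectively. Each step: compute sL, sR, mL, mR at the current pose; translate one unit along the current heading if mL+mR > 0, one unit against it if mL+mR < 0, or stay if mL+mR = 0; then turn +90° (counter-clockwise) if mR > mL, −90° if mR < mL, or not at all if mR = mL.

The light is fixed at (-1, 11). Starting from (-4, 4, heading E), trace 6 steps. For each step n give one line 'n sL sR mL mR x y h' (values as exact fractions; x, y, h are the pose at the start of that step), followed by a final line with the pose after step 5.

n=0: pose=(-4,4,E); sL=5/2, sR=2/5; mL=-23/10, mR=5/4; mL+mR=-21/20 → advance -1; mR−mL=71/20 → turn +1·90°
n=1: pose=(-5,4,N); sL=8/13, sR=40/17; mL=124/221, mR=4/13; mL+mR=192/221 → advance +1; mR−mL=-56/221 → turn -1·90°
n=2: pose=(-5,5,E); sL=4, sR=20/41; mL=-154/41, mR=2; mL+mR=-72/41 → advance -1; mR−mL=236/41 → turn +1·90°
n=3: pose=(-6,5,N); sL=40/73, sR=40/13; mL=940/949, mR=20/73; mL+mR=1200/949 → advance +1; mR−mL=-680/949 → turn -1·90°
n=4: pose=(-6,6,E); sL=5, sR=10/17; mL=-80/17, mR=5/2; mL+mR=-75/34 → advance -1; mR−mL=245/34 → turn +1·90°
n=5: pose=(-7,6,N); sL=8/17, sR=40/13; mL=236/221, mR=4/17; mL+mR=288/221 → advance +1; mR−mL=-184/221 → turn -1·90°

0 5/2 2/5 -23/10 5/4 -4 4 E
1 8/13 40/17 124/221 4/13 -5 4 N
2 4 20/41 -154/41 2 -5 5 E
3 40/73 40/13 940/949 20/73 -6 5 N
4 5 10/17 -80/17 5/2 -6 6 E
5 8/17 40/13 236/221 4/17 -7 6 N
final -7 7 E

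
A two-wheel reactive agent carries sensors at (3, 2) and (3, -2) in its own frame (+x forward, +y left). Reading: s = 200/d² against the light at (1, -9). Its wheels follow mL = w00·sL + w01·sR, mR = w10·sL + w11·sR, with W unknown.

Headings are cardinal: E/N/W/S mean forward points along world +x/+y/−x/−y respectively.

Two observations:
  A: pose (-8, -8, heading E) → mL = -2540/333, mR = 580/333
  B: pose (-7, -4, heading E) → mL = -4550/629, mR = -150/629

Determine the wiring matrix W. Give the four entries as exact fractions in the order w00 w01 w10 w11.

obs A: pose=(-8,-8,E) → sL=40/9, sR=200/37, mL=-2540/333, mR=580/333
obs B: pose=(-7,-4,E) → sL=100/37, sR=100/17, mL=-4550/629, mR=-150/629
sensor matrix S = [[40/9, 200/37], [100/37, 100/17]]; det S = 2416000/209457
solve [mL_A; mL_B] = S·[w00; w01] and [mR_A; mR_B] = S·[w10; w11]:
  w00 = -1/2, w01 = -1, w10 = 1, w11 = -1/2

-1/2 -1 1 -1/2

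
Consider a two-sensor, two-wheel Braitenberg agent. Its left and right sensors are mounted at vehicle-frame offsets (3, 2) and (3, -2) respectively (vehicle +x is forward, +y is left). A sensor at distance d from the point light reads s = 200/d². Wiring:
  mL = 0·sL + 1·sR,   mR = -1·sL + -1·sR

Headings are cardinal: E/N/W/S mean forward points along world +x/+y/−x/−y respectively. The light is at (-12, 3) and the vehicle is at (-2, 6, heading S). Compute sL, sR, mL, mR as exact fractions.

25/18 25/8 25/8 -325/72

left sensor world pos  = (0, 3); dL² = 144
right sensor world pos = (-4, 3); dR² = 64
sL = 200/144 = 25/18
sR = 200/64 = 25/8
mL = 0·sL + 1·sR = 25/8
mR = -1·sL + -1·sR = -325/72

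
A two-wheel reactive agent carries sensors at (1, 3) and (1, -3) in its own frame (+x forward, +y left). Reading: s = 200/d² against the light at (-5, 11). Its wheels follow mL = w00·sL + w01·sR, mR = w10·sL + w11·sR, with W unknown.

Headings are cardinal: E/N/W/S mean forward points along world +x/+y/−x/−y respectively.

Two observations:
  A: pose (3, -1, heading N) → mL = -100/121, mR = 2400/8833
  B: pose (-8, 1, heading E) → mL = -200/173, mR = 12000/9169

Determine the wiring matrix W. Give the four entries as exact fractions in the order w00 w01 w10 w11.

obs A: pose=(3,-1,N) → sL=100/73, sR=100/121, mL=-100/121, mR=2400/8833
obs B: pose=(-8,1,E) → sL=200/53, sR=200/173, mL=-200/173, mR=12000/9169
sensor matrix S = [[100/73, 100/121], [200/53, 200/173]]; det S = -124320000/80989777
solve [mL_A; mL_B] = S·[w00; w01] and [mR_A; mR_B] = S·[w10; w11]:
  w00 = 0, w01 = -1, w10 = 1/2, w11 = -1/2

0 -1 1/2 -1/2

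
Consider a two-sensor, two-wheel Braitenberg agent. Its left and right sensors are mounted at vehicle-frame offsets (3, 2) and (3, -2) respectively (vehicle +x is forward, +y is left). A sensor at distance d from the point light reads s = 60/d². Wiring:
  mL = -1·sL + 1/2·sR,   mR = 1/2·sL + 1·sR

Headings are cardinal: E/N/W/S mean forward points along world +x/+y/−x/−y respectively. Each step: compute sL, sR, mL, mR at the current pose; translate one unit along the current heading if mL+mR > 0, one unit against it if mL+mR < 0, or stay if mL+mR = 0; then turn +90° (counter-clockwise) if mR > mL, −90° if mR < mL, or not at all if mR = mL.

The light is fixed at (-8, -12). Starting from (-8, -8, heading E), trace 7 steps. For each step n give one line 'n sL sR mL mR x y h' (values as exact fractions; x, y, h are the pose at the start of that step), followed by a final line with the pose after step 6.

n=0: pose=(-8,-8,E); sL=4/3, sR=60/13; mL=38/39, mR=206/39; mL+mR=244/39 → advance +1; mR−mL=56/13 → turn +1·90°
n=1: pose=(-7,-8,N); sL=6/5, sR=30/29; mL=-99/145, mR=237/145; mL+mR=138/145 → advance +1; mR−mL=336/145 → turn +1·90°
n=2: pose=(-7,-7,W); sL=60/13, sR=60/53; mL=-2790/689, mR=2370/689; mL+mR=-420/689 → advance -1; mR−mL=5160/689 → turn +1·90°
n=3: pose=(-6,-7,S); sL=3, sR=15; mL=9/2, mR=33/2; mL+mR=21 → advance +1; mR−mL=12 → turn +1·90°
n=4: pose=(-6,-8,E); sL=60/61, sR=60/29; mL=90/1769, mR=4530/1769; mL+mR=4620/1769 → advance +1; mR−mL=4440/1769 → turn +1·90°
n=5: pose=(-5,-8,N); sL=6/5, sR=30/37; mL=-147/185, mR=261/185; mL+mR=114/185 → advance +1; mR−mL=408/185 → turn +1·90°
n=6: pose=(-5,-7,W); sL=20/3, sR=60/49; mL=-890/147, mR=670/147; mL+mR=-220/147 → advance -1; mR−mL=520/49 → turn +1·90°

0 4/3 60/13 38/39 206/39 -8 -8 E
1 6/5 30/29 -99/145 237/145 -7 -8 N
2 60/13 60/53 -2790/689 2370/689 -7 -7 W
3 3 15 9/2 33/2 -6 -7 S
4 60/61 60/29 90/1769 4530/1769 -6 -8 E
5 6/5 30/37 -147/185 261/185 -5 -8 N
6 20/3 60/49 -890/147 670/147 -5 -7 W
final -4 -7 S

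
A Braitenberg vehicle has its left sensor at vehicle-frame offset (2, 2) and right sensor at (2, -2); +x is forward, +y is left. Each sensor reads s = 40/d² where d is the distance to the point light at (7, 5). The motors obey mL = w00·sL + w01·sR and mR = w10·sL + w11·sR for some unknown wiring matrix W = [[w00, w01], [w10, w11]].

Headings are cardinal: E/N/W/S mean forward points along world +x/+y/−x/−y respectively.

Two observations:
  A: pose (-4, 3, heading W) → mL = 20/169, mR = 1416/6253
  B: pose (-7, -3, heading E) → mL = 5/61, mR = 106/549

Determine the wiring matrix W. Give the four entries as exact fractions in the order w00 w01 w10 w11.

obs A: pose=(-4,3,W) → sL=8/37, sR=40/169, mL=20/169, mR=1416/6253
obs B: pose=(-7,-3,E) → sL=2/9, sR=10/61, mL=5/61, mR=106/549
sensor matrix S = [[8/37, 40/169], [2/9, 10/61]]; det S = -58880/3432897
solve [mL_A; mL_B] = S·[w00; w01] and [mR_A; mR_B] = S·[w10; w11]:
  w00 = 0, w01 = 1/2, w10 = 1/2, w11 = 1/2

0 1/2 1/2 1/2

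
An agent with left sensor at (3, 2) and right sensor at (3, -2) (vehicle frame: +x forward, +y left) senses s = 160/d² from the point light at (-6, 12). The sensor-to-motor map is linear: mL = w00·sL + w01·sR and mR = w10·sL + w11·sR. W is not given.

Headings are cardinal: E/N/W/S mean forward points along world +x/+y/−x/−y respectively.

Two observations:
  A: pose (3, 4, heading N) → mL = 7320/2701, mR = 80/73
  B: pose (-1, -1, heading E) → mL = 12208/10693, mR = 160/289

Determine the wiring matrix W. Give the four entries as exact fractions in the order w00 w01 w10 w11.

obs A: pose=(3,4,N) → sL=80/37, sR=80/73, mL=7320/2701, mR=80/73
obs B: pose=(-1,-1,E) → sL=32/37, sR=160/289, mL=12208/10693, mR=160/289
sensor matrix S = [[80/37, 80/73], [32/37, 160/289]]; det S = 194560/780589
solve [mL_A; mL_B] = S·[w00; w01] and [mR_A; mR_B] = S·[w10; w11]:
  w00 = 1, w01 = 1/2, w10 = 0, w11 = 1

1 1/2 0 1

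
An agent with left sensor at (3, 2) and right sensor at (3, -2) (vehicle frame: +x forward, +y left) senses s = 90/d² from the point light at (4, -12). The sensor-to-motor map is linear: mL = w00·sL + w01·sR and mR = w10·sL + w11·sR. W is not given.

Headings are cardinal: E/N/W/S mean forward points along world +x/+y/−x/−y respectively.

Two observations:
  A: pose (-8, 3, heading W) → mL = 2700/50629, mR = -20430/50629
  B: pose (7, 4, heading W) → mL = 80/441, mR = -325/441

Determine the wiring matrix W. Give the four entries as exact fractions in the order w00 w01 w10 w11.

obs A: pose=(-8,3,W) → sL=45/197, sR=45/257, mL=2700/50629, mR=-20430/50629
obs B: pose=(7,4,W) → sL=45/98, sR=5/18, mL=80/441, mR=-325/441
sensor matrix S = [[45/197, 45/257], [45/98, 5/18]]; det S = -42050/2480821
solve [mL_A; mL_B] = S·[w00; w01] and [mR_A; mR_B] = S·[w10; w11]:
  w00 = 1, w01 = -1, w10 = -1, w11 = -1

1 -1 -1 -1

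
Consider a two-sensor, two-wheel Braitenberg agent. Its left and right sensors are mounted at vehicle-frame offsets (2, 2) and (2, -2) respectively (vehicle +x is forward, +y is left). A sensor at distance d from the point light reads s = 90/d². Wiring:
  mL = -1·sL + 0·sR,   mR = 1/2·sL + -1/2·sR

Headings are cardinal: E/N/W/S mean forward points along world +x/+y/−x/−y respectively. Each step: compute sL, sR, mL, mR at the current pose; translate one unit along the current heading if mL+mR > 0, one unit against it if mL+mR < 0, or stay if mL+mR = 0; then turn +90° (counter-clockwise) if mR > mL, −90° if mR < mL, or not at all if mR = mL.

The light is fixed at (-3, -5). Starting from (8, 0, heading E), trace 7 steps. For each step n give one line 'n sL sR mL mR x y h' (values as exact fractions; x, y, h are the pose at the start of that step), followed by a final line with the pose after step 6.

0 45/109 45/89 -45/109 -450/9701 8 0 E
1 90/113 90/193 -90/113 3600/21809 7 0 N
2 45/34 9/10 -45/34 18/85 7 -1 W
3 90/173 18/17 -90/173 -792/2941 8 -1 S
4 45/109 45/89 -45/109 -450/9701 8 0 E
5 90/113 90/193 -90/113 3600/21809 7 0 N
6 45/34 9/10 -45/34 18/85 7 -1 W
final 8 -1 S

n=0: pose=(8,0,E); sL=45/109, sR=45/89; mL=-45/109, mR=-450/9701; mL+mR=-4455/9701 → advance -1; mR−mL=3555/9701 → turn +1·90°
n=1: pose=(7,0,N); sL=90/113, sR=90/193; mL=-90/113, mR=3600/21809; mL+mR=-13770/21809 → advance -1; mR−mL=20970/21809 → turn +1·90°
n=2: pose=(7,-1,W); sL=45/34, sR=9/10; mL=-45/34, mR=18/85; mL+mR=-189/170 → advance -1; mR−mL=261/170 → turn +1·90°
n=3: pose=(8,-1,S); sL=90/173, sR=18/17; mL=-90/173, mR=-792/2941; mL+mR=-2322/2941 → advance -1; mR−mL=738/2941 → turn +1·90°
n=4: pose=(8,0,E); sL=45/109, sR=45/89; mL=-45/109, mR=-450/9701; mL+mR=-4455/9701 → advance -1; mR−mL=3555/9701 → turn +1·90°
n=5: pose=(7,0,N); sL=90/113, sR=90/193; mL=-90/113, mR=3600/21809; mL+mR=-13770/21809 → advance -1; mR−mL=20970/21809 → turn +1·90°
n=6: pose=(7,-1,W); sL=45/34, sR=9/10; mL=-45/34, mR=18/85; mL+mR=-189/170 → advance -1; mR−mL=261/170 → turn +1·90°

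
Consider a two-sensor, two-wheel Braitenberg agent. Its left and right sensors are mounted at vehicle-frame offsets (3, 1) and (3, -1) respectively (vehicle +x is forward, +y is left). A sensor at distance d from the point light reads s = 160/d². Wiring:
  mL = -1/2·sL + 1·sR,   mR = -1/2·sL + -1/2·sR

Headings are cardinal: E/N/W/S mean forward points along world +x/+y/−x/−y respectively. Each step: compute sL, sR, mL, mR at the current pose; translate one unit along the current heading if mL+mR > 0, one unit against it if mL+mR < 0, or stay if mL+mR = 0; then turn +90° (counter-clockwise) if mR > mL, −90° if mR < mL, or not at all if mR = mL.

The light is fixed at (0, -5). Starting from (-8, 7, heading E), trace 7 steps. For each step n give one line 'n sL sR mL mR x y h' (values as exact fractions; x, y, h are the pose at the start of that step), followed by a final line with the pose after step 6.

n=0: pose=(-8,7,E); sL=80/97, sR=80/73; mL=4840/7081, mR=-6800/7081; mL+mR=-1960/7081 → advance -1; mR−mL=-120/73 → turn -1·90°
n=1: pose=(-9,7,S); sL=32/29, sR=160/181; mL=1744/5249, mR=-5216/5249; mL+mR=-3472/5249 → advance -1; mR−mL=-240/181 → turn -1·90°
n=2: pose=(-9,8,W); sL=5/9, sR=8/17; mL=59/306, mR=-157/306; mL+mR=-49/153 → advance -1; mR−mL=-12/17 → turn -1·90°
n=3: pose=(-8,8,N); sL=160/337, sR=32/61; mL=5904/20557, mR=-10272/20557; mL+mR=-4368/20557 → advance -1; mR−mL=-48/61 → turn -1·90°
n=4: pose=(-8,7,E); sL=80/97, sR=80/73; mL=4840/7081, mR=-6800/7081; mL+mR=-1960/7081 → advance -1; mR−mL=-120/73 → turn -1·90°
n=5: pose=(-9,7,S); sL=32/29, sR=160/181; mL=1744/5249, mR=-5216/5249; mL+mR=-3472/5249 → advance -1; mR−mL=-240/181 → turn -1·90°
n=6: pose=(-9,8,W); sL=5/9, sR=8/17; mL=59/306, mR=-157/306; mL+mR=-49/153 → advance -1; mR−mL=-12/17 → turn -1·90°

0 80/97 80/73 4840/7081 -6800/7081 -8 7 E
1 32/29 160/181 1744/5249 -5216/5249 -9 7 S
2 5/9 8/17 59/306 -157/306 -9 8 W
3 160/337 32/61 5904/20557 -10272/20557 -8 8 N
4 80/97 80/73 4840/7081 -6800/7081 -8 7 E
5 32/29 160/181 1744/5249 -5216/5249 -9 7 S
6 5/9 8/17 59/306 -157/306 -9 8 W
final -8 8 N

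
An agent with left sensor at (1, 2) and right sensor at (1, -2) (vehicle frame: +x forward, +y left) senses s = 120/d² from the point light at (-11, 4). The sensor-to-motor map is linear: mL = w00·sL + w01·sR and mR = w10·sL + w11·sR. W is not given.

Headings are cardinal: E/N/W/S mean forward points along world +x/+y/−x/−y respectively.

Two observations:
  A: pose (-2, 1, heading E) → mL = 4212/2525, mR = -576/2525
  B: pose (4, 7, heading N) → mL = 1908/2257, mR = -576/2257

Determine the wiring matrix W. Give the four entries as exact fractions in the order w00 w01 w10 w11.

1 1/2 -1 1

obs A: pose=(-2,1,E) → sL=120/101, sR=24/25, mL=4212/2525, mR=-576/2525
obs B: pose=(4,7,N) → sL=24/37, sR=24/61, mL=1908/2257, mR=-576/2257
sensor matrix S = [[120/101, 24/25], [24/37, 24/61]]; det S = -884736/5698925
solve [mL_A; mL_B] = S·[w00; w01] and [mR_A; mR_B] = S·[w10; w11]:
  w00 = 1, w01 = 1/2, w10 = -1, w11 = 1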